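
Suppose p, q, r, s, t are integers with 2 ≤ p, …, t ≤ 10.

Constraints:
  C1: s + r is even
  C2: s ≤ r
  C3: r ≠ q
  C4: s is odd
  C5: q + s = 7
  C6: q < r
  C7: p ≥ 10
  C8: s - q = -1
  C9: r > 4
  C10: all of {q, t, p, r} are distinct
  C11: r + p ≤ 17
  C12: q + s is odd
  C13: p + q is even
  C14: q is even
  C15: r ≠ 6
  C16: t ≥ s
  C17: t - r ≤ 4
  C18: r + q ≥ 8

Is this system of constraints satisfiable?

Setting (p, q, r, s, t) = (10, 4, 5, 3, 6) satisfies everything: constraint 5: q + s = 7; constraint 8: s - q = -1, and the others follow.

Satisfiable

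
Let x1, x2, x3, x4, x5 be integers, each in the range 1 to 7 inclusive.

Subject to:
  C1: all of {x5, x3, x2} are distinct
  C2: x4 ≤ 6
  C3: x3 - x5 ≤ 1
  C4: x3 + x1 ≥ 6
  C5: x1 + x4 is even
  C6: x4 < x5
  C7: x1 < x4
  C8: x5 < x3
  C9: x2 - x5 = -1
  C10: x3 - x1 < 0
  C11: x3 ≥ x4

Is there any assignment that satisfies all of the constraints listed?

Constraints 6, 7, 8, and 10 give x4 < x5, x5 < x3, x3 < x1, x1 < x4. Chaining: x4 < x5 < x3 < x1 < x4, which forces x4 < x4 — impossible.

Unsatisfiable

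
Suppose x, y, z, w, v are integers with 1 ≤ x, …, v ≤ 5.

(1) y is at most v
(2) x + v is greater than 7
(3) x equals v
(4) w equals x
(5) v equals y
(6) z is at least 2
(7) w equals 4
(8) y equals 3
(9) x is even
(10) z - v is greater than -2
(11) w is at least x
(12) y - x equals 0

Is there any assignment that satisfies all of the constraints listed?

Constraint 7 fixes w = 4 and constraint 8 fixes y = 3. Constraints 3, 4, and 5 give w = x = v = y, so w = y. But 4 ≠ 3 — contradiction.

Unsatisfiable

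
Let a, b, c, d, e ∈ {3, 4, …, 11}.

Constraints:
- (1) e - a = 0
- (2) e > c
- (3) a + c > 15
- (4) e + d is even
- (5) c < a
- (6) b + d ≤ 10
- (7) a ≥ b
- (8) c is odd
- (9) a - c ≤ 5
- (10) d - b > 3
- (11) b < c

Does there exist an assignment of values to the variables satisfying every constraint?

Setting (a, b, c, d, e) = (9, 3, 7, 7, 9) satisfies everything: constraint 1: e - a = 0; constraint 3: a + c = 16; constraint 6: b + d = 10, and the others follow.

Satisfiable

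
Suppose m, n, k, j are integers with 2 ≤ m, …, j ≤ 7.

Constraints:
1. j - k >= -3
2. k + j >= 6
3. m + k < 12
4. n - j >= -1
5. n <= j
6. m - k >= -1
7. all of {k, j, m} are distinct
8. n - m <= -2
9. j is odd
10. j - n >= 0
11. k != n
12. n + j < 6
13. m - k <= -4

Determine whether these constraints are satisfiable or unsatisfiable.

Constraints 1, 4, 8, and 13 give m − n ≥ 2, n − j ≥ -1, j − k ≥ -3, k − m ≥ 4.
Adding all 4 inequalities: the left sides telescope to 0, and the right sides sum to 2 + (-1) + (-3) + 4 = 2. So 0 ≥ 2, which is false.

Unsatisfiable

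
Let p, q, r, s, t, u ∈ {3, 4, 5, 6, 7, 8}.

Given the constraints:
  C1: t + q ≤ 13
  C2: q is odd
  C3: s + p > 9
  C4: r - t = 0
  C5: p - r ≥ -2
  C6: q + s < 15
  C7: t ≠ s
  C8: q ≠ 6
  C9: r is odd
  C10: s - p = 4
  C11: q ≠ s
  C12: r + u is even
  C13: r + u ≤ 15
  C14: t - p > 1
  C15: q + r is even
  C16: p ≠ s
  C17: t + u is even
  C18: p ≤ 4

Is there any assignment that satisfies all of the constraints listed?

Satisfiable

Try p = 3, q = 5, r = 5, s = 7, t = 5, u = 7.
Check constraint 1: t + q = 10; constraint 3: s + p = 10; constraint 4: r - t = 0. The remaining constraints are straightforward to verify.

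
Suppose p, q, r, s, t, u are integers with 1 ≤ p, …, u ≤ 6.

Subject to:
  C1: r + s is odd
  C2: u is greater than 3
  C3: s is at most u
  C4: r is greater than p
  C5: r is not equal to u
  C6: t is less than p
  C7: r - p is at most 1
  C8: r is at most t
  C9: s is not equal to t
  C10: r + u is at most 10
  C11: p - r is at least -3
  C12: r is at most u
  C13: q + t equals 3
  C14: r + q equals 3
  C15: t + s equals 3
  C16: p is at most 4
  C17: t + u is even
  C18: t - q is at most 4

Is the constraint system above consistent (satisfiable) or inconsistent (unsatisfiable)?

Unsatisfiable

Constraints 4, 6, and 8 give t < p, p < r, r ≤ t. Chaining: t < p < r ≤ t, which forces t < t — impossible.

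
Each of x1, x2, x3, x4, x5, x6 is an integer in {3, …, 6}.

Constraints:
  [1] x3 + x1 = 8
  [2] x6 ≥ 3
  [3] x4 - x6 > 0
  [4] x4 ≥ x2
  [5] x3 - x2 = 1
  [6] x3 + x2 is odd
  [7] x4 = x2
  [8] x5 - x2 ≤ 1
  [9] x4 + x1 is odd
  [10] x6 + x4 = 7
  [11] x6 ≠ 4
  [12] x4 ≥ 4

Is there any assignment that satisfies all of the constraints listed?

Satisfiable

Setting (x1, x2, x3, x4, x5, x6) = (3, 4, 5, 4, 5, 3) satisfies everything: constraint 1: x3 + x1 = 8; constraint 3: x4 - x6 = 1, and the others follow.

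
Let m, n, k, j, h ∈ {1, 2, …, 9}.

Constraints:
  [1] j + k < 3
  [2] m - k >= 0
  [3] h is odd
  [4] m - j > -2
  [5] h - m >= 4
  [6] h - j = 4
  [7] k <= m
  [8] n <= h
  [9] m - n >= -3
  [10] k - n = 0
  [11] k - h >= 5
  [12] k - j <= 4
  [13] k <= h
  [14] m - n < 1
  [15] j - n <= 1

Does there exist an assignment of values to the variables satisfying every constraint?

Constraints 5, 9, 11, 12, and 15 give n − j ≥ -1, j − k ≥ -4, k − h ≥ 5, h − m ≥ 4, m − n ≥ -3.
Adding all 5 inequalities: the left sides telescope to 0, and the right sides sum to (-1) + (-4) + 5 + 4 + (-3) = 1. So 0 ≥ 1, which is false.

Unsatisfiable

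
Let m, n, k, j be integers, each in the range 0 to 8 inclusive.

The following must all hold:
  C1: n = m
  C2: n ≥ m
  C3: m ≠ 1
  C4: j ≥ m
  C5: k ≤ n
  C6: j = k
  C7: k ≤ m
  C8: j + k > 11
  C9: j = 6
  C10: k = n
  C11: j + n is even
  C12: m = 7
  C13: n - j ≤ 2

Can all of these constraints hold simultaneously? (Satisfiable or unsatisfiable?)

Unsatisfiable

Constraint 9 fixes j = 6 and constraint 12 fixes m = 7. Constraints 1, 6, and 10 give j = k = n = m, so j = m. But 6 ≠ 7 — contradiction.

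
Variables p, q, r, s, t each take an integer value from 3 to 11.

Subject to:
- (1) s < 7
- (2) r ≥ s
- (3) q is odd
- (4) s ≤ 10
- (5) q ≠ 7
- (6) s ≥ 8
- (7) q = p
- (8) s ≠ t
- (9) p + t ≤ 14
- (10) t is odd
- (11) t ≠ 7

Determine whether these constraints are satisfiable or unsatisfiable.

Unsatisfiable

From constraint 6: s ≥ 8. From constraint 1: s ≤ 6. But 6 < 8, so no value of s works.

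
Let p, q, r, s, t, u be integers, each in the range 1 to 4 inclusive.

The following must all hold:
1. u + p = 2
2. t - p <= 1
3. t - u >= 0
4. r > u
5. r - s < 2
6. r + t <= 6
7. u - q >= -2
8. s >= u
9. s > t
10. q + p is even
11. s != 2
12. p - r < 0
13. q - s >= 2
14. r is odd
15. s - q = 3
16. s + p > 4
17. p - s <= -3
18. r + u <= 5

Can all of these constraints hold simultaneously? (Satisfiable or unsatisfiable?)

Constraints 2, 3, 7, 13, and 17 give p − t ≥ -1, t − u ≥ 0, u − q ≥ -2, q − s ≥ 2, s − p ≥ 3.
Adding all 5 inequalities: the left sides telescope to 0, and the right sides sum to (-1) + 0 + (-2) + 2 + 3 = 2. So 0 ≥ 2, which is false.

Unsatisfiable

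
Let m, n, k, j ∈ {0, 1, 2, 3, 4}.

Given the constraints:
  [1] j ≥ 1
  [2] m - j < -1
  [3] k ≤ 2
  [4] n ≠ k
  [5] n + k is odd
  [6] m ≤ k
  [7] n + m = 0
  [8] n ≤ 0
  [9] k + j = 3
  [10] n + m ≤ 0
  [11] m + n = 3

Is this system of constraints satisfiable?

From constraints 3 and 6: m ≤ k ≤ 2. From constraint 8: n ≤ 0. Hence m + n ≤ 2. But constraint 11 requires m + n = 3, and 3 > 2. Contradiction.

Unsatisfiable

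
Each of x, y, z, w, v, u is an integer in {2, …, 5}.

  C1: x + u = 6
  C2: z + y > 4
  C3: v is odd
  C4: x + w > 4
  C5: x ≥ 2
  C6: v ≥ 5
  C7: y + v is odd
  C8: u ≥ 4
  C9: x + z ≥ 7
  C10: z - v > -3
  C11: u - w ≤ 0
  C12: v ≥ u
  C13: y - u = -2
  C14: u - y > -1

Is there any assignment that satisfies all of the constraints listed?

Satisfiable

Take x = 2, y = 2, z = 5, w = 4, v = 5, u = 4. Then constraint 1: x + u = 6; constraint 2: z + y = 7; constraint 4: x + w = 6, and every other listed constraint is also met.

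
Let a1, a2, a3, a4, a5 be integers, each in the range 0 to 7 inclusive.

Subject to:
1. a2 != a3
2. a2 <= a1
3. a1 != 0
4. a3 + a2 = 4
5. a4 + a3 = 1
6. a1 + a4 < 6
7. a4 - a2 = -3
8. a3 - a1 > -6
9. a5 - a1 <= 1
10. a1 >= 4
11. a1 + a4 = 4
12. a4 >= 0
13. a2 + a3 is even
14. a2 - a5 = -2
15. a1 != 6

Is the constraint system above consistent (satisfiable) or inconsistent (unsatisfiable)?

Take a1 = 4, a2 = 3, a3 = 1, a4 = 0, a5 = 5. Then constraint 4: a3 + a2 = 4; constraint 5: a4 + a3 = 1, and every other listed constraint is also met.

Satisfiable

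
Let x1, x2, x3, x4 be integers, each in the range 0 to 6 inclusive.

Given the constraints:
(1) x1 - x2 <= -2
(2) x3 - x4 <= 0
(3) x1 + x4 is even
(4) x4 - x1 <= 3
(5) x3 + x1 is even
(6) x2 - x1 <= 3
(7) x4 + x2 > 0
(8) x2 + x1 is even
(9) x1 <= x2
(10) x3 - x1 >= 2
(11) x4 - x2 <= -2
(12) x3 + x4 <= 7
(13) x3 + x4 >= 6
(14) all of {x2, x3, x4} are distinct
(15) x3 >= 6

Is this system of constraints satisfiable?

Constraints 2, 6, 10, and 11 give x3 − x1 ≥ 2, x1 − x2 ≥ -3, x2 − x4 ≥ 2, x4 − x3 ≥ 0.
Adding all 4 inequalities: the left sides telescope to 0, and the right sides sum to 2 + (-3) + 2 + 0 = 1. So 0 ≥ 1, which is false.

Unsatisfiable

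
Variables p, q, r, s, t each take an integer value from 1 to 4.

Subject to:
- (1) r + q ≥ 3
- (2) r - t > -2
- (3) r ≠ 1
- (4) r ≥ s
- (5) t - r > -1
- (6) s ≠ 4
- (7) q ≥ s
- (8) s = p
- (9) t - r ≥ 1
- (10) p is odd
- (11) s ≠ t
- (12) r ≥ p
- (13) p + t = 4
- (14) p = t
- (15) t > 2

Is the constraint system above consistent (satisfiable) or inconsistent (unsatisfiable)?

From constraints 8 and 14, s = p = t, so s = t. But constraint 11 says s ≠ t. Contradiction.

Unsatisfiable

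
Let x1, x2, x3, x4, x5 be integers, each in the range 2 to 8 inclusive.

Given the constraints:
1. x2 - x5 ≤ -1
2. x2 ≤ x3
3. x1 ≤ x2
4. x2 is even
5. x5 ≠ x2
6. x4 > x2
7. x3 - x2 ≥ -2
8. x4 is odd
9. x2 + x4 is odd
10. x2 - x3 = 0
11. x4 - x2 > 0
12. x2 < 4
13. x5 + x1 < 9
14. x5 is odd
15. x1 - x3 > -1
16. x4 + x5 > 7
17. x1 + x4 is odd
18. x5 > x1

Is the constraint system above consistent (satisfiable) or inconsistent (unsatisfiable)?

Satisfiable

Take x1 = 2, x2 = 2, x3 = 2, x4 = 3, x5 = 5. Then constraint 1: x2 - x5 = -3; constraint 7: x3 - x2 = 0; constraint 10: x2 - x3 = 0, and every other listed constraint is also met.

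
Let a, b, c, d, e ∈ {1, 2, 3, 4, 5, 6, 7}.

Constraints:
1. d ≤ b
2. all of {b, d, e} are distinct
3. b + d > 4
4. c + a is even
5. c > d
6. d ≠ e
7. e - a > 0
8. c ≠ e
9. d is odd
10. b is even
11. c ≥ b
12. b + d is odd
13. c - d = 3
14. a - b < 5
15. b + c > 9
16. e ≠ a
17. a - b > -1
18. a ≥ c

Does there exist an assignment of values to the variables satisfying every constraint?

Satisfiable

Setting (a, b, c, d, e) = (6, 4, 6, 3, 7) satisfies everything: constraint 3: b + d = 7; constraint 7: e - a = 1; constraint 13: c - d = 3, and the others follow.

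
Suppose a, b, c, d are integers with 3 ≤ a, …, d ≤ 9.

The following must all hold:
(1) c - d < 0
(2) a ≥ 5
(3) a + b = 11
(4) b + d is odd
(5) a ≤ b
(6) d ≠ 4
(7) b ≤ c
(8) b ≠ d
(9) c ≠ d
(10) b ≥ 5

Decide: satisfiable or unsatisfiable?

Take a = 5, b = 6, c = 6, d = 9. Then constraint 1: c - d = -3; constraint 3: a + b = 11, and every other listed constraint is also met.

Satisfiable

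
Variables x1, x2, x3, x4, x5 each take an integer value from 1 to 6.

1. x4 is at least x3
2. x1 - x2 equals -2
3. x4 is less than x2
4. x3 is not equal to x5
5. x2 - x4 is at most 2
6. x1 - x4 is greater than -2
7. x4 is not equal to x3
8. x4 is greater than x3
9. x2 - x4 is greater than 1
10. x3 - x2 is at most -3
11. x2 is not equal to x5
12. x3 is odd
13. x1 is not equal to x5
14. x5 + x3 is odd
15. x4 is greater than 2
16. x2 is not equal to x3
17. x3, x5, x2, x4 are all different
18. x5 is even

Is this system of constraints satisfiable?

Satisfiable

Take x1 = 4, x2 = 6, x3 = 1, x4 = 4, x5 = 2. Then constraint 2: x1 - x2 = -2; constraint 5: x2 - x4 = 2; constraint 6: x1 - x4 = 0, and every other listed constraint is also met.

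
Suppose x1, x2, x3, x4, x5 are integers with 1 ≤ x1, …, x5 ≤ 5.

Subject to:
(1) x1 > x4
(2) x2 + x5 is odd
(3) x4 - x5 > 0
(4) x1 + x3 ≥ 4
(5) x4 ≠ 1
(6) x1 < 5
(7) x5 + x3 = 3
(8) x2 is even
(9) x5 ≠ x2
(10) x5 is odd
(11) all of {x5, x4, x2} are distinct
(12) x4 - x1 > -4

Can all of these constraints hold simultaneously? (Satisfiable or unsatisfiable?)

Try x1 = 4, x2 = 4, x3 = 2, x4 = 3, x5 = 1.
Check constraint 3: x4 - x5 = 2; constraint 4: x1 + x3 = 6; constraint 7: x5 + x3 = 3. The remaining constraints are straightforward to verify.

Satisfiable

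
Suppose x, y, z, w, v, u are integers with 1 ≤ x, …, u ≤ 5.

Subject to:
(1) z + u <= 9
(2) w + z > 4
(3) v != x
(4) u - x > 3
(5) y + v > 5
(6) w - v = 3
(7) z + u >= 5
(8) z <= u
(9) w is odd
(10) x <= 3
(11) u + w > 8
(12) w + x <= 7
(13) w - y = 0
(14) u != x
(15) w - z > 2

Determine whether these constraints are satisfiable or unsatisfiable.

Satisfiable

Setting (x, y, z, w, v, u) = (1, 5, 2, 5, 2, 5) satisfies everything: constraint 1: z + u = 7; constraint 2: w + z = 7; constraint 4: u - x = 4, and the others follow.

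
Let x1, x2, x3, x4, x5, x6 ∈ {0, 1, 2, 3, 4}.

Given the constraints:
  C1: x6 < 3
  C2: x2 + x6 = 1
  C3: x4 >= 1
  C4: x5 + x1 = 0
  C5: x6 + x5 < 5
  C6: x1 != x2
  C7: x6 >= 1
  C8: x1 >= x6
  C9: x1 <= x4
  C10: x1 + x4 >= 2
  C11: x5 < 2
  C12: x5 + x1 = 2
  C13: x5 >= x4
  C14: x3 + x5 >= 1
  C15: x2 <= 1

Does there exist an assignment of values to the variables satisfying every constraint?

From constraints 3 and 13: x5 ≥ x4 ≥ 1. From constraints 7 and 8: x1 ≥ x6 ≥ 1. Hence x5 + x1 ≥ 2. But constraint 4 requires x5 + x1 = 0, and 0 < 2. Contradiction.

Unsatisfiable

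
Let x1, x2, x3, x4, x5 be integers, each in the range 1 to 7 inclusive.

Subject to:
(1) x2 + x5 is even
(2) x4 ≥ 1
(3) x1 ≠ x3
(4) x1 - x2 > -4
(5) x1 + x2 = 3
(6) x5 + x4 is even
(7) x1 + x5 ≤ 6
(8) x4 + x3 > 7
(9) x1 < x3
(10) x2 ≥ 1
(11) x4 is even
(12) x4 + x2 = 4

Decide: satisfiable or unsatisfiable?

Take x1 = 1, x2 = 2, x3 = 7, x4 = 2, x5 = 2. Then constraint 4: x1 - x2 = -1; constraint 5: x1 + x2 = 3, and every other listed constraint is also met.

Satisfiable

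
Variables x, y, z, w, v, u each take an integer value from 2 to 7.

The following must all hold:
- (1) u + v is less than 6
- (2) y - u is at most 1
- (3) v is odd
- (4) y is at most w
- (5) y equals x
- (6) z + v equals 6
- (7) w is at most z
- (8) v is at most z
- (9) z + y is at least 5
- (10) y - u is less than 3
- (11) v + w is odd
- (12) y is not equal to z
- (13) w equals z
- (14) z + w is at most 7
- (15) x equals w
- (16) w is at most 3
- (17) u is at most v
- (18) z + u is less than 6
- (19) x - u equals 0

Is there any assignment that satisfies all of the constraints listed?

From constraints 5, 13, and 15, y = x = w = z, so y = z. But constraint 12 says y ≠ z. Contradiction.

Unsatisfiable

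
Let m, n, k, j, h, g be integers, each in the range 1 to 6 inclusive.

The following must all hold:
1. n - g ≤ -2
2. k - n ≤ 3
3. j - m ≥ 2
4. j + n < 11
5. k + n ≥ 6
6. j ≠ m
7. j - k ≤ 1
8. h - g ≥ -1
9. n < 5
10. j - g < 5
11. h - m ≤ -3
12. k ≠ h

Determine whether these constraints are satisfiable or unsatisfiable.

Constraints 1, 2, 3, 7, 8, and 11 give k − j ≥ -1, j − m ≥ 2, m − h ≥ 3, h − g ≥ -1, g − n ≥ 2, n − k ≥ -3.
Adding all 6 inequalities: the left sides telescope to 0, and the right sides sum to (-1) + 2 + 3 + (-1) + 2 + (-3) = 2. So 0 ≥ 2, which is false.

Unsatisfiable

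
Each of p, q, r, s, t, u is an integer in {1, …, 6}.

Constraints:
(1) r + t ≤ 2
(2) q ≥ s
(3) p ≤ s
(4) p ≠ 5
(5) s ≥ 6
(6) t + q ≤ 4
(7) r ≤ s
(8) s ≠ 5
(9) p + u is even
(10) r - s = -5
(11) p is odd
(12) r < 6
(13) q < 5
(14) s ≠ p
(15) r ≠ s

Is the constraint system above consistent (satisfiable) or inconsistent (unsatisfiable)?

From constraints 2 and 5: q ≥ s and s ≥ 6, so q ≥ 6. From constraint 13: q ≤ 4. But 4 < 6, so no value of q works.

Unsatisfiable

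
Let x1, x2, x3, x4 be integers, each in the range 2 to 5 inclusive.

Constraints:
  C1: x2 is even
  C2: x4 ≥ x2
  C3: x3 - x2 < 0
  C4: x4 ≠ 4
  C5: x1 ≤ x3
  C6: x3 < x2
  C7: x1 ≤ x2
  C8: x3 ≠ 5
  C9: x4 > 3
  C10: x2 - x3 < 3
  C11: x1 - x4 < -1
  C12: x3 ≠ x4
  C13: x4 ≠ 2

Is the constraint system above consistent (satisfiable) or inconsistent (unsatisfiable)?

One satisfying assignment is x1 = 2, x2 = 4, x3 = 2, x4 = 5.
For the less obvious constraints — constraint 3: x3 - x2 = -2; constraint 10: x2 - x3 = 2 — and the others hold by inspection.

Satisfiable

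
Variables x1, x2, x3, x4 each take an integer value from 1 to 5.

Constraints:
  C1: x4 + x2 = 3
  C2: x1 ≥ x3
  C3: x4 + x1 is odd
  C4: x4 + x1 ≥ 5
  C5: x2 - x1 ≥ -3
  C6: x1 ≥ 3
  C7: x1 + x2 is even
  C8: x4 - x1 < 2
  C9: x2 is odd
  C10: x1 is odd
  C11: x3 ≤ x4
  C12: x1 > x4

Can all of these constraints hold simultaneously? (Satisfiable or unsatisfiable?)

Take x1 = 3, x2 = 1, x3 = 1, x4 = 2. Then constraint 1: x4 + x2 = 3; constraint 4: x4 + x1 = 5; constraint 5: x2 - x1 = -2, and every other listed constraint is also met.

Satisfiable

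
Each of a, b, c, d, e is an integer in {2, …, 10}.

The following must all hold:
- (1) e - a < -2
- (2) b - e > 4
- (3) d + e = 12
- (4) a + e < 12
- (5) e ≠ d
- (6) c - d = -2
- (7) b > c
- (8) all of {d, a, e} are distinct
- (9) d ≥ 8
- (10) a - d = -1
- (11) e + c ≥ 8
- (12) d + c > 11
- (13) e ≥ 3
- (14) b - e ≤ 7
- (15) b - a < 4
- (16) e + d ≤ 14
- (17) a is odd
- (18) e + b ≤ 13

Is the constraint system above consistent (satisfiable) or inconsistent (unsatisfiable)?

Satisfiable

The assignment a = 7, b = 9, c = 6, d = 8, e = 4 works:
  constraint 1 holds since e - a = -3.
  constraint 2 holds since b - e = 5.
The rest check out directly.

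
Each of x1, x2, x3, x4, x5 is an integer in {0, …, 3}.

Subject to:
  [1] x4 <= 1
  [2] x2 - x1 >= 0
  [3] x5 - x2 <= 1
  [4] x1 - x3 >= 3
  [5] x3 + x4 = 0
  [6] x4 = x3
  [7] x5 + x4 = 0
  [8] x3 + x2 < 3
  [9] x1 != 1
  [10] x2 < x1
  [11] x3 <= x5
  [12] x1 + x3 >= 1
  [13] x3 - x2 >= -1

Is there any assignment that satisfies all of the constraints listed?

Constraints 2, 4, and 13 give x3 − x2 ≥ -1, x2 − x1 ≥ 0, x1 − x3 ≥ 3.
Adding all 3 inequalities: the left sides telescope to 0, and the right sides sum to (-1) + 0 + 3 = 2. So 0 ≥ 2, which is false.

Unsatisfiable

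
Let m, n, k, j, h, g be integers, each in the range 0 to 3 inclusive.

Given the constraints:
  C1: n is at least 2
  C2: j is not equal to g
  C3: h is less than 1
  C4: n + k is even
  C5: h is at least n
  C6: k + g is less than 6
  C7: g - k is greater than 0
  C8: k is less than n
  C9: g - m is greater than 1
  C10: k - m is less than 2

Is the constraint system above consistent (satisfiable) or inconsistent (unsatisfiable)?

Unsatisfiable

From constraints 1 and 5: h ≥ n and n ≥ 2, so h ≥ 2. From constraint 3: h ≤ 0. But 0 < 2, so no value of h works.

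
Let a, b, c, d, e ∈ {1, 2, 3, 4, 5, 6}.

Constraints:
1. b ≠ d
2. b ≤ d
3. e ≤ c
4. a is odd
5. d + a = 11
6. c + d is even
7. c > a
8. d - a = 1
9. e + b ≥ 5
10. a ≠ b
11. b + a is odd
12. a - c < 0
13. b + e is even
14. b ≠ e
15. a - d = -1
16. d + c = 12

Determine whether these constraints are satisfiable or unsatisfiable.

The assignment a = 5, b = 2, c = 6, d = 6, e = 6 works:
  constraint 5 holds since d + a = 11.
  constraint 8 holds since d - a = 1.
  constraint 9 holds since e + b = 8.
The rest check out directly.

Satisfiable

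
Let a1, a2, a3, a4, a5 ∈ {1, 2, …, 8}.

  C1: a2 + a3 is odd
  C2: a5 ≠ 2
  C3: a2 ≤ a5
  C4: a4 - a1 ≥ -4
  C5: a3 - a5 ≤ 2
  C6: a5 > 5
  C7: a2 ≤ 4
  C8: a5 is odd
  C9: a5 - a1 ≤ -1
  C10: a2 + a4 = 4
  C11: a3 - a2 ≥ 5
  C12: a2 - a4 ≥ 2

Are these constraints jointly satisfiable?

Constraints 4, 5, 9, 11, and 12 give a1 − a5 ≥ 1, a5 − a3 ≥ -2, a3 − a2 ≥ 5, a2 − a4 ≥ 2, a4 − a1 ≥ -4.
Adding all 5 inequalities: the left sides telescope to 0, and the right sides sum to 1 + (-2) + 5 + 2 + (-4) = 2. So 0 ≥ 2, which is false.

Unsatisfiable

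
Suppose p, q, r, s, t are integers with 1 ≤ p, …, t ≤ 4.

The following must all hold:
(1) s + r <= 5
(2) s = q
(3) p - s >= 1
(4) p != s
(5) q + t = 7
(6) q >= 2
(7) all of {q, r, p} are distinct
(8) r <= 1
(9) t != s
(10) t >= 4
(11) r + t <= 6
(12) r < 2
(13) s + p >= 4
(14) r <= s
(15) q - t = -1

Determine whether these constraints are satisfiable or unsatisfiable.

Setting (p, q, r, s, t) = (4, 3, 1, 3, 4) satisfies everything: constraint 1: s + r = 4; constraint 3: p - s = 1; constraint 5: q + t = 7, and the others follow.

Satisfiable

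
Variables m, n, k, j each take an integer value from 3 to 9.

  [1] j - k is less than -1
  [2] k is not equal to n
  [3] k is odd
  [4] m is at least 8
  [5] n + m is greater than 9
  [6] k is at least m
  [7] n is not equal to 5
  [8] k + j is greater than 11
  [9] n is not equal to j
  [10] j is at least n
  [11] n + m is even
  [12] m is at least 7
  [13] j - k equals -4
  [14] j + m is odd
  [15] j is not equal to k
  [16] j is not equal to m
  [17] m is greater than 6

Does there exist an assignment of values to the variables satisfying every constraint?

Satisfiable

Setting (m, n, k, j) = (8, 4, 9, 5) satisfies everything: constraint 1: j - k = -4; constraint 5: n + m = 12, and the others follow.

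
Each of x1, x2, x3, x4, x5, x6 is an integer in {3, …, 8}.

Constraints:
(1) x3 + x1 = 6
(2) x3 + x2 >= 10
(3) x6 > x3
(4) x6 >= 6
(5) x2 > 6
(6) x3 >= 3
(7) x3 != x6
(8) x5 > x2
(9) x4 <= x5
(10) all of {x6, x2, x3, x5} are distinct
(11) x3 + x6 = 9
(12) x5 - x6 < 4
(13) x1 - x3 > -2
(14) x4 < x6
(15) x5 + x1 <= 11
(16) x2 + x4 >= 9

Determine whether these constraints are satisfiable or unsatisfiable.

Satisfiable

Take x1 = 3, x2 = 7, x3 = 3, x4 = 3, x5 = 8, x6 = 6. Then constraint 1: x3 + x1 = 6; constraint 2: x3 + x2 = 10; constraint 11: x3 + x6 = 9, and every other listed constraint is also met.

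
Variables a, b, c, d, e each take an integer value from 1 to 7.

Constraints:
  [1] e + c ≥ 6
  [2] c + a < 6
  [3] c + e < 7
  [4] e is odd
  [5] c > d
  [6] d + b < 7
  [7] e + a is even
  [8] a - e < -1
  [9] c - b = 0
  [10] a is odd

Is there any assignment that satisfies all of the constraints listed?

Try a = 1, b = 3, c = 3, d = 1, e = 3.
Check constraint 1: e + c = 6; constraint 2: c + a = 4. The remaining constraints are straightforward to verify.

Satisfiable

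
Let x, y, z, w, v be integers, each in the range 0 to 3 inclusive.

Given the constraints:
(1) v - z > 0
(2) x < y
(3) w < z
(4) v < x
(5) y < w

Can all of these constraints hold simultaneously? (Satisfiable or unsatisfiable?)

Constraints 1, 2, 3, 4, and 5 give x < y, y < w, w < z, z < v, v < x. Chaining: x < y < w < z < v < x, which forces x < x — impossible.

Unsatisfiable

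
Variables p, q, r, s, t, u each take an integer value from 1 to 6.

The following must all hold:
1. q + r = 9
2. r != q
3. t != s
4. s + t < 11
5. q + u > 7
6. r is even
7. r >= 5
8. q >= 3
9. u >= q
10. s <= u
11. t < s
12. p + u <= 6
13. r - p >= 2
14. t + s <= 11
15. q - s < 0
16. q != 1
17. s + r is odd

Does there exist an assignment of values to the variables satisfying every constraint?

Satisfiable

Take p = 1, q = 3, r = 6, s = 5, t = 4, u = 5. Then constraint 1: q + r = 9; constraint 4: s + t = 9; constraint 5: q + u = 8, and every other listed constraint is also met.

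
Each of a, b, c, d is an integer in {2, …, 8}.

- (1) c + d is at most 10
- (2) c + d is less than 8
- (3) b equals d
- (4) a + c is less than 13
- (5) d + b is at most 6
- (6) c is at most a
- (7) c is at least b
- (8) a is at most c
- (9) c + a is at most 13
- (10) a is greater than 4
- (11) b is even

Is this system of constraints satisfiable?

Satisfiable

Setting (a, b, c, d) = (5, 2, 5, 2) satisfies everything: constraint 1: c + d = 7; constraint 2: c + d = 7; constraint 4: a + c = 10, and the others follow.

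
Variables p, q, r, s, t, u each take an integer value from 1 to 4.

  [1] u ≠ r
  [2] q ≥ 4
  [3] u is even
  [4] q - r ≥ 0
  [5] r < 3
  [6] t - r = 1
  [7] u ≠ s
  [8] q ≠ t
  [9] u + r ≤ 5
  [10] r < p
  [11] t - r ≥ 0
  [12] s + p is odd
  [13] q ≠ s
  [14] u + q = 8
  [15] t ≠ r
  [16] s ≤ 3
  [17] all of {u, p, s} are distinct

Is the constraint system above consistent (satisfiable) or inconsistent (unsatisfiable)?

Setting (p, q, r, s, t, u) = (2, 4, 1, 1, 2, 4) satisfies everything: constraint 4: q - r = 3; constraint 6: t - r = 1, and the others follow.

Satisfiable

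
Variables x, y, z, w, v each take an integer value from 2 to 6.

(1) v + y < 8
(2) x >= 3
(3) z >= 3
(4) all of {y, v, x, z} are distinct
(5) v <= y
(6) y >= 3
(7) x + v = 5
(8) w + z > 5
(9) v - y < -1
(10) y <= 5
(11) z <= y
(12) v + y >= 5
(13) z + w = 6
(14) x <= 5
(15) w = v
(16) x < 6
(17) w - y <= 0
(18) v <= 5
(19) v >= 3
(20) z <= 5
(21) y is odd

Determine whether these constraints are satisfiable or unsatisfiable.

Unsatisfiable

Constraints 2, 3, 6, 10, 14, 18, 19, and 20 confine each of y, v, x, z to the 3 values {3, …, 5}.
Constraint 4 requires all 4 of them to be distinct, but only 3 values are available — impossible by the pigeonhole principle.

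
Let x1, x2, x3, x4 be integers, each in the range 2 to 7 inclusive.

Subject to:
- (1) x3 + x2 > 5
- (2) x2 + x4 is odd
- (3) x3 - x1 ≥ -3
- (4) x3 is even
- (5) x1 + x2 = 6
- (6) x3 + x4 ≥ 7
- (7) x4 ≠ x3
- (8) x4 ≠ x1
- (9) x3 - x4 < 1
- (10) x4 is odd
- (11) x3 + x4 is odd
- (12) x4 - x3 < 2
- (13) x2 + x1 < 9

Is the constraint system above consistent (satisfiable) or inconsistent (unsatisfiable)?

Satisfiable

Take x1 = 4, x2 = 2, x3 = 4, x4 = 5. Then constraint 1: x3 + x2 = 6; constraint 3: x3 - x1 = 0, and every other listed constraint is also met.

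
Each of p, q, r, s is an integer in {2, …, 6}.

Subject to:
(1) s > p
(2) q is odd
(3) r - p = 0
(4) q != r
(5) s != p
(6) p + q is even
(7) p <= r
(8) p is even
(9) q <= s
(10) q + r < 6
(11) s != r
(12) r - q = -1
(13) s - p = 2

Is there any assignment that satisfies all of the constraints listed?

Unsatisfiable

Constraint 8 makes p even and constraint 2 makes q odd, so p + q must be odd. Constraint 6 says p + q is even — contradiction.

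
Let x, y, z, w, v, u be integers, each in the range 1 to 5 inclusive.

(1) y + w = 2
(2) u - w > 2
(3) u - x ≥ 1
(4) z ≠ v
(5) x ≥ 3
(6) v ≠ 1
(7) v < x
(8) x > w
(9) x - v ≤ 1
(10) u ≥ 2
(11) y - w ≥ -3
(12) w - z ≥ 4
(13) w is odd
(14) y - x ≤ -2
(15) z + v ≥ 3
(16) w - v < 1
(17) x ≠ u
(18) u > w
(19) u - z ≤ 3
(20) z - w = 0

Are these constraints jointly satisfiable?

Unsatisfiable

Constraints 3, 11, 12, 14, and 19 give z − u ≥ -3, u − x ≥ 1, x − y ≥ 2, y − w ≥ -3, w − z ≥ 4.
Adding all 5 inequalities: the left sides telescope to 0, and the right sides sum to (-3) + 1 + 2 + (-3) + 4 = 1. So 0 ≥ 1, which is false.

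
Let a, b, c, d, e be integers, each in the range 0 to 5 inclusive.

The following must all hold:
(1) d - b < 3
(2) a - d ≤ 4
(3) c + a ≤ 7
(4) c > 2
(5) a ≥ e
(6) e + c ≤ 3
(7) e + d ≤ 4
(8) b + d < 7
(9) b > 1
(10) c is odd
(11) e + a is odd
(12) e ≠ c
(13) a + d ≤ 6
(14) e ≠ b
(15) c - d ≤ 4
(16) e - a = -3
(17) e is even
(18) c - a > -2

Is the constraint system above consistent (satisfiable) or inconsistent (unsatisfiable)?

The assignment a = 3, b = 2, c = 3, d = 2, e = 0 works:
  constraint 1 holds since d - b = 0.
  constraint 2 holds since a - d = 1.
  constraint 3 holds since c + a = 6.
The rest check out directly.

Satisfiable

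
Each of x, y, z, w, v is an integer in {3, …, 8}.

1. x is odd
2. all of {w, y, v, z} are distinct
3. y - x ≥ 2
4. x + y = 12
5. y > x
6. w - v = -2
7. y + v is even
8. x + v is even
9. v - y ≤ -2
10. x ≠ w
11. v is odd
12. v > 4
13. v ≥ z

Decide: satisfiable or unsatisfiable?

Satisfiable

Take x = 5, y = 7, z = 4, w = 3, v = 5. Then constraint 3: y - x = 2; constraint 4: x + y = 12, and every other listed constraint is also met.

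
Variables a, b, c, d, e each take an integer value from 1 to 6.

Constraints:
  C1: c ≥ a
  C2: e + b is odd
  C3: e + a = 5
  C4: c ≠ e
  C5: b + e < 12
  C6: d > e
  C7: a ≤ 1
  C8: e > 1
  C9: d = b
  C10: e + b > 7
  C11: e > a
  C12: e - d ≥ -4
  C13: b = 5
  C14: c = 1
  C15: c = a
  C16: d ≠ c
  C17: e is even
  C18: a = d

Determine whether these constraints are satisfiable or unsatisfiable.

Constraint 14 fixes c = 1 and constraint 13 fixes b = 5. Constraints 9, 15, and 18 give c = a = d = b, so c = b. But 1 ≠ 5 — contradiction.

Unsatisfiable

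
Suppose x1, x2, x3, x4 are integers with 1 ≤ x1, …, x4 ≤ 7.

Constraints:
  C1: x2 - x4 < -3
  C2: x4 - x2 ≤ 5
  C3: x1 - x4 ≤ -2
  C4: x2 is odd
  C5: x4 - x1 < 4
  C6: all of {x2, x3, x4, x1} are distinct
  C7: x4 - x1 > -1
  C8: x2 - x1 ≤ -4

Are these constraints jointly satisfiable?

Unsatisfiable

Constraints 2, 3, and 8 give x1 − x2 ≥ 4, x2 − x4 ≥ -5, x4 − x1 ≥ 2.
Adding all 3 inequalities: the left sides telescope to 0, and the right sides sum to 4 + (-5) + 2 = 1. So 0 ≥ 1, which is false.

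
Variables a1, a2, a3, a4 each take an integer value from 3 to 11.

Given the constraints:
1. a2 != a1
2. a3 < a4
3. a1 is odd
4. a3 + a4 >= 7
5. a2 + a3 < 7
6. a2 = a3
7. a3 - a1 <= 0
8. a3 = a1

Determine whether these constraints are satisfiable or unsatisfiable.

From constraints 6 and 8, a2 = a3 = a1, so a2 = a1. But constraint 1 says a2 ≠ a1. Contradiction.

Unsatisfiable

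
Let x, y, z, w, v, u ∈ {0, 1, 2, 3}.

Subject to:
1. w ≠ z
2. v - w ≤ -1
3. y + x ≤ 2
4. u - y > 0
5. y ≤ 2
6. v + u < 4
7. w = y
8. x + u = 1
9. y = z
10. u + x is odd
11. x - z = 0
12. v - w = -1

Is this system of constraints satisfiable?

From constraints 7 and 9, w = y = z, so w = z. But constraint 1 says w ≠ z. Contradiction.

Unsatisfiable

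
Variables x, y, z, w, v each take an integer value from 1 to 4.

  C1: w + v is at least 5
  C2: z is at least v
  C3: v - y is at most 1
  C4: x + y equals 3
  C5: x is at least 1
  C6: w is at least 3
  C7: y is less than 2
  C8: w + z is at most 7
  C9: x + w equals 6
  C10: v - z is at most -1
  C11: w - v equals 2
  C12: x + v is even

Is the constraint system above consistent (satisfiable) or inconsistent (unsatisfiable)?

Satisfiable

Take x = 2, y = 1, z = 3, w = 4, v = 2. Then constraint 1: w + v = 6; constraint 3: v - y = 1; constraint 4: x + y = 3, and every other listed constraint is also met.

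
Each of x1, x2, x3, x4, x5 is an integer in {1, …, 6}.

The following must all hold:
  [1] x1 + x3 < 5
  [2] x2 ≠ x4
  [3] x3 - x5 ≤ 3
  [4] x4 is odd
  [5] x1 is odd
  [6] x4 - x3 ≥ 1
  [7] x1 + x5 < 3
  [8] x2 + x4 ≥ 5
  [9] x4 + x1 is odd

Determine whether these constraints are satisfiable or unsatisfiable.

Constraint 4 makes x4 odd and constraint 5 makes x1 odd, so x4 + x1 must be even. Constraint 9 says x4 + x1 is odd — contradiction.

Unsatisfiable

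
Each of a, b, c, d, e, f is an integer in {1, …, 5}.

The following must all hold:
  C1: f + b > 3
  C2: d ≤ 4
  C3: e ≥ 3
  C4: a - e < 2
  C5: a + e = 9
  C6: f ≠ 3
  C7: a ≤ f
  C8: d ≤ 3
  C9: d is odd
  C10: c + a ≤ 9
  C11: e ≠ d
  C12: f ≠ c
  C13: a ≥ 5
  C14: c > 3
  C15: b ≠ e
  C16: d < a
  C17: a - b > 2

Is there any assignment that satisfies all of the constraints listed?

One satisfying assignment is a = 5, b = 1, c = 4, d = 1, e = 4, f = 5.
For the less obvious constraints — constraint 1: f + b = 6; constraint 4: a - e = 1 — and the others hold by inspection.

Satisfiable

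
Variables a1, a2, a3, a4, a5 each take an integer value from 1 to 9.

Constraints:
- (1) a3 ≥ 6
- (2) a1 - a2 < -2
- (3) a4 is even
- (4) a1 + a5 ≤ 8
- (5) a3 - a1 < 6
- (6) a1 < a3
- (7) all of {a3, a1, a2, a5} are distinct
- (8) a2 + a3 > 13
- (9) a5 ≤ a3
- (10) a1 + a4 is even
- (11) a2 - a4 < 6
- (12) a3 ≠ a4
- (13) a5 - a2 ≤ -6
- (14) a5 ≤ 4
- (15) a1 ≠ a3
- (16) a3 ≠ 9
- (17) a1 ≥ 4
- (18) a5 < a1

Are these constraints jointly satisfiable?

Satisfiable

Try a1 = 4, a2 = 7, a3 = 8, a4 = 4, a5 = 1.
Check constraint 2: a1 - a2 = -3; constraint 4: a1 + a5 = 5. The remaining constraints are straightforward to verify.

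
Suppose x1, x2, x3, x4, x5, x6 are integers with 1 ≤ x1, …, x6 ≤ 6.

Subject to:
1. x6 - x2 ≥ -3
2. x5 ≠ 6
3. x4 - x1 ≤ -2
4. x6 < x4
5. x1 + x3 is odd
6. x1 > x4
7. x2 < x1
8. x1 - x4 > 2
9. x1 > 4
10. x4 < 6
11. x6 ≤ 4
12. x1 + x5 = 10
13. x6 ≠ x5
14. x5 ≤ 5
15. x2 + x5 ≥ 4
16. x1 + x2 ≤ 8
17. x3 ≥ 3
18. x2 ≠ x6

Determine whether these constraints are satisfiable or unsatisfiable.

The assignment x1 = 5, x2 = 2, x3 = 6, x4 = 2, x5 = 5, x6 = 1 works:
  constraint 1 holds since x6 - x2 = -1.
  constraint 3 holds since x4 - x1 = -3.
  constraint 8 holds since x1 - x4 = 3.
The rest check out directly.

Satisfiable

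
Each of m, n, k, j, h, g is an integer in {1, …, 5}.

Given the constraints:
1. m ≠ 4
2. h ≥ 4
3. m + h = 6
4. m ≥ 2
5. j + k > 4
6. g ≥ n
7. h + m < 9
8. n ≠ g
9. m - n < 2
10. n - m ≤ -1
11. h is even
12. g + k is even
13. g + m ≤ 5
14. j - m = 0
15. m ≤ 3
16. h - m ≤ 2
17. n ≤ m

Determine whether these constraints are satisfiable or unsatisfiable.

One satisfying assignment is m = 2, n = 1, k = 5, j = 2, h = 4, g = 3.
For the less obvious constraints — constraint 3: m + h = 6; constraint 5: j + k = 7 — and the others hold by inspection.

Satisfiable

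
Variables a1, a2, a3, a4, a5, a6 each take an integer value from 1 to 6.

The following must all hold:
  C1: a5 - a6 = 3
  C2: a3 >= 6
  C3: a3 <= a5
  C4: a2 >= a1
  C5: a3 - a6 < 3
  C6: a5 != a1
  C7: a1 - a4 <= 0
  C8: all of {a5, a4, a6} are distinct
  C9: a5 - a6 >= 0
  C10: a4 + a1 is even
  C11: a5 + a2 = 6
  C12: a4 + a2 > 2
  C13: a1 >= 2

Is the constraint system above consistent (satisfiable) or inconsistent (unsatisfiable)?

From constraints 2 and 3: a5 ≥ a3 ≥ 6. From constraints 4 and 13: a2 ≥ a1 ≥ 2. Hence a5 + a2 ≥ 8. But constraint 11 requires a5 + a2 = 6, and 6 < 8. Contradiction.

Unsatisfiable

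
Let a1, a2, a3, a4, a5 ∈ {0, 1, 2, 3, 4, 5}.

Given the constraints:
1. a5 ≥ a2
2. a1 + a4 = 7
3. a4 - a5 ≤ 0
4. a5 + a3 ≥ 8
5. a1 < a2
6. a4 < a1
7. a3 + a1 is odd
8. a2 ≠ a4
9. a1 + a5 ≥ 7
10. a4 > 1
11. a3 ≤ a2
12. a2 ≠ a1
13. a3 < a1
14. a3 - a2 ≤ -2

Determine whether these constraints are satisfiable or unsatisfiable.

Satisfiable

Setting (a1, a2, a3, a4, a5) = (4, 5, 3, 3, 5) satisfies everything: constraint 2: a1 + a4 = 7; constraint 3: a4 - a5 = -2, and the others follow.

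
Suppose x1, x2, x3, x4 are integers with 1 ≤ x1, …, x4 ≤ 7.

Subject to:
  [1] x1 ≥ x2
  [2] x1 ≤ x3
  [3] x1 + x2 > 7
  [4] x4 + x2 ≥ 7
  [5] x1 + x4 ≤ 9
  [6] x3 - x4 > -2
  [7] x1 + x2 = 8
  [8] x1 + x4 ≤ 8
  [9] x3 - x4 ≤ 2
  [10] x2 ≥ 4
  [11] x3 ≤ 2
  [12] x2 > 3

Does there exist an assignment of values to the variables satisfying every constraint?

Unsatisfiable

From constraints 1 and 10: x1 ≥ x2 and x2 ≥ 4, so x1 ≥ 4. From constraints 2 and 11: x1 ≤ x3 and x3 ≤ 2, so x1 ≤ 2. But 2 < 4, so no value of x1 works.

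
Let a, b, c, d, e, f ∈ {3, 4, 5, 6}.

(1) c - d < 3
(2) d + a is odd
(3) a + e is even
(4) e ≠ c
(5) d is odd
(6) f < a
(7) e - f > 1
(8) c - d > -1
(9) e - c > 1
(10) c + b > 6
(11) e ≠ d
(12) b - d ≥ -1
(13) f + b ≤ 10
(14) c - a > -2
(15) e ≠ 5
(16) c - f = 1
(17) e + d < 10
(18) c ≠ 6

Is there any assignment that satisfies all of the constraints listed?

Satisfiable

One satisfying assignment is a = 4, b = 4, c = 4, d = 3, e = 6, f = 3.
For the less obvious constraints — constraint 1: c - d = 1; constraint 7: e - f = 3 — and the others hold by inspection.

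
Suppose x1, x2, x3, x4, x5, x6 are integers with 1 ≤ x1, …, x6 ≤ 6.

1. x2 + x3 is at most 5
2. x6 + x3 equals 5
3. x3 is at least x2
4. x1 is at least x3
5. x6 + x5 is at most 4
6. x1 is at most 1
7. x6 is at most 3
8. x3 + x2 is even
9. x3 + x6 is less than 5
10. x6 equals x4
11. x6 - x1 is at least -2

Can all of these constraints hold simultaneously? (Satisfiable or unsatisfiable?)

Unsatisfiable

From constraint 7: x6 ≤ 3. From constraints 4 and 6: x3 ≤ x1 ≤ 1. Hence x6 + x3 ≤ 4. But constraint 2 requires x6 + x3 = 5, and 5 > 4. Contradiction.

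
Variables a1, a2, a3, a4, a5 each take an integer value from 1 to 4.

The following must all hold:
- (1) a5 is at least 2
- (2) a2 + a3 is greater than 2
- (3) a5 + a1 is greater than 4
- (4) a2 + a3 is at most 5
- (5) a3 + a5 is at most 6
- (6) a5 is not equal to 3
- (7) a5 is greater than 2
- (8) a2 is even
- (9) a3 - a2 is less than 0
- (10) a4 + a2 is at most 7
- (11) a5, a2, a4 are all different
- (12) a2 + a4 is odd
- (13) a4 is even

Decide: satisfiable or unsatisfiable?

Unsatisfiable

Constraint 8 makes a2 even and constraint 13 makes a4 even, so a2 + a4 must be even. Constraint 12 says a2 + a4 is odd — contradiction.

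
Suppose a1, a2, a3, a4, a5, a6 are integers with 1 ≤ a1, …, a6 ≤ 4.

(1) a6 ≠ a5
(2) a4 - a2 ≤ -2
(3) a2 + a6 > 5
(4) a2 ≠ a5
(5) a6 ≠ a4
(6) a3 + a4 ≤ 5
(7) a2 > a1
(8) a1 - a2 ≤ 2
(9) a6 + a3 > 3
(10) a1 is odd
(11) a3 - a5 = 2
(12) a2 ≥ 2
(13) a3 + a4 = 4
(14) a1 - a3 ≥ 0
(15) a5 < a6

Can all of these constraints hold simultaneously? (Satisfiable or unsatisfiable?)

One satisfying assignment is a1 = 3, a2 = 4, a3 = 3, a4 = 1, a5 = 1, a6 = 3.
For the less obvious constraints — constraint 2: a4 - a2 = -3; constraint 3: a2 + a6 = 7 — and the others hold by inspection.

Satisfiable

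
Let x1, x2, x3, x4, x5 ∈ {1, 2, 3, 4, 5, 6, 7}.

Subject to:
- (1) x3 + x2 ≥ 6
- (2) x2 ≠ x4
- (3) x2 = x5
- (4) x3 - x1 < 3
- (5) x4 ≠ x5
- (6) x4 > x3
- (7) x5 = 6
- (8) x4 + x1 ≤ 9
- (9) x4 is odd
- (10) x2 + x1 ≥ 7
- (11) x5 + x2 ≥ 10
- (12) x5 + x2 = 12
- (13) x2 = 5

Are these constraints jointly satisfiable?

Constraint 13 fixes x2 = 5 and constraint 7 fixes x5 = 6, but constraint 3 requires x2 = x5. Since 5 ≠ 6, contradiction.

Unsatisfiable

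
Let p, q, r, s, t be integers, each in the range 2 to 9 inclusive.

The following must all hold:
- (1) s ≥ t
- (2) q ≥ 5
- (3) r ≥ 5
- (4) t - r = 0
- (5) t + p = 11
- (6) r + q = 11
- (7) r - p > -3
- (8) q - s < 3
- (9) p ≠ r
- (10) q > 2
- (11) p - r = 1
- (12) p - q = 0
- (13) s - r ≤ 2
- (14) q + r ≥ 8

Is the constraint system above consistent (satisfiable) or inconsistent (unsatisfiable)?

Satisfiable

Setting (p, q, r, s, t) = (6, 6, 5, 6, 5) satisfies everything: constraint 4: t - r = 0; constraint 5: t + p = 11; constraint 6: r + q = 11, and the others follow.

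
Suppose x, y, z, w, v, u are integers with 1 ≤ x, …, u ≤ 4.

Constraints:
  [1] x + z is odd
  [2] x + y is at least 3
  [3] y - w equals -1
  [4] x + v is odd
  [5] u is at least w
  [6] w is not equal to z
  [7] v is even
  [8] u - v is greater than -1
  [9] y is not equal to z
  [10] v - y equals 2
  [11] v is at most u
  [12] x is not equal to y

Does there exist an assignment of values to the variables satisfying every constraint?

Take x = 3, y = 2, z = 4, w = 3, v = 4, u = 4. Then constraint 2: x + y = 5; constraint 3: y - w = -1; constraint 8: u - v = 0, and every other listed constraint is also met.

Satisfiable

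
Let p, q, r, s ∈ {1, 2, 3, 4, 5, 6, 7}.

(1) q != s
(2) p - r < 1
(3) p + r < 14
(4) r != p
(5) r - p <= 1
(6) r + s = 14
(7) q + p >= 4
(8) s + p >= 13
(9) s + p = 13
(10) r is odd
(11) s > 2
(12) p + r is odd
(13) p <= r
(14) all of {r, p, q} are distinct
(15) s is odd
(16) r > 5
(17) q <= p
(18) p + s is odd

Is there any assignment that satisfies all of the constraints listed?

Satisfiable

Take p = 6, q = 1, r = 7, s = 7. Then constraint 2: p - r = -1; constraint 3: p + r = 13, and every other listed constraint is also met.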